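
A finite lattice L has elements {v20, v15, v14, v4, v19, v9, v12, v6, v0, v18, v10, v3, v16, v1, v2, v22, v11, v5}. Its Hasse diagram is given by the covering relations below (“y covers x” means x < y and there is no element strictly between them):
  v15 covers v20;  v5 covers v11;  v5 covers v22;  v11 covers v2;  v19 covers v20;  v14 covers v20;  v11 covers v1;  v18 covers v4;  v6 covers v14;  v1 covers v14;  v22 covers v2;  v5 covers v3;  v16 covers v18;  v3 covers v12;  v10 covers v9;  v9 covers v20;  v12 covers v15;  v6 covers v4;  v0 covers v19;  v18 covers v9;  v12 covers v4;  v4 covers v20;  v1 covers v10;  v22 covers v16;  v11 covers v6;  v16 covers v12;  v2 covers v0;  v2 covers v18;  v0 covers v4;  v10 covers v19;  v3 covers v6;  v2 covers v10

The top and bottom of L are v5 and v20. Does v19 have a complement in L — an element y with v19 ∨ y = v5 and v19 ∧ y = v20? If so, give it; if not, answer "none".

Need y with v19 ∨ y = v5 and v19 ∧ y = v20.
Checking each element gives: v3.

v3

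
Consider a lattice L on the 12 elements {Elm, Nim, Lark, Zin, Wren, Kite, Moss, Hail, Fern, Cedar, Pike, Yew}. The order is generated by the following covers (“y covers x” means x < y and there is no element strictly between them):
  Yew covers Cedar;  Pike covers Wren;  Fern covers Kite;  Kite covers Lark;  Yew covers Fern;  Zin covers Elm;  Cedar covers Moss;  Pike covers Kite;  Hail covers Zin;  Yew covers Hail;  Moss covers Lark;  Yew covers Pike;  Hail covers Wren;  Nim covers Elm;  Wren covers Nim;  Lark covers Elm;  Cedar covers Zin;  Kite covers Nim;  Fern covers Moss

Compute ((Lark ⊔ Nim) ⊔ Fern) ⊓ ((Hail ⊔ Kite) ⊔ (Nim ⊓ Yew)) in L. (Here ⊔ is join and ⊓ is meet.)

Lark ∨ Nim = Kite
Kite ∨ Fern = Fern
Hail ∨ Kite = Yew
Nim ∧ Yew = Nim
Yew ∨ Nim = Yew
Fern ∧ Yew = Fern

Fern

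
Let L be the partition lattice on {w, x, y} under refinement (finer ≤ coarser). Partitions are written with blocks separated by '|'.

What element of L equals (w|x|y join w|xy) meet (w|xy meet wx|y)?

w|x|y ∨ w|xy = w|xy
w|xy ∧ wx|y = w|x|y
w|xy ∧ w|x|y = w|x|y

w|x|y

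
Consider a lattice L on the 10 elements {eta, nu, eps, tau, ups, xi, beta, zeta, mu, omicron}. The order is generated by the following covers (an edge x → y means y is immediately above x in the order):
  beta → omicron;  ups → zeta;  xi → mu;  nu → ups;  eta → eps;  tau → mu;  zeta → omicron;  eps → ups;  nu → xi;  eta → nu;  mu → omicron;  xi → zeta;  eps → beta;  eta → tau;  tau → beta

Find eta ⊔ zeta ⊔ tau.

omicron

Common upper bounds of {eta, zeta, tau}: omicron.
The least among these is omicron.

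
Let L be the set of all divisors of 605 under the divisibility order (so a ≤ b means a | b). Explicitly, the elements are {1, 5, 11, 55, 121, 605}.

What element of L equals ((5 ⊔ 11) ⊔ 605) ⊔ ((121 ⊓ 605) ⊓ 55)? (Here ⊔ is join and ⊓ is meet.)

5 ∨ 11 = 55
55 ∨ 605 = 605
121 ∧ 605 = 121
121 ∧ 55 = 11
605 ∨ 11 = 605

605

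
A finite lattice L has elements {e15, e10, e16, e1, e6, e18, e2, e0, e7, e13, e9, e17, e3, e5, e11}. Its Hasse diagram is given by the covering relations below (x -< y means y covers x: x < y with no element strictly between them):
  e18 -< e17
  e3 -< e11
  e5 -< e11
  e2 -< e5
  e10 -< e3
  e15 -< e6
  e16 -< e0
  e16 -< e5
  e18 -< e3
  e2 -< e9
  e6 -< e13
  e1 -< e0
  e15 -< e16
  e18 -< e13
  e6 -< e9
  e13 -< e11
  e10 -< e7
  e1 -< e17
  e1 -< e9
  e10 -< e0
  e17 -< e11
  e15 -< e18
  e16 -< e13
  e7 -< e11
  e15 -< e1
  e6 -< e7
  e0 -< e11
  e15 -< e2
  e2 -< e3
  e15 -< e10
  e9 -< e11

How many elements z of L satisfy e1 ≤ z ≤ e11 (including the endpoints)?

5

The interval [e1, e11] = {e0, e1, e11, e17, e9}, which has 5 elements.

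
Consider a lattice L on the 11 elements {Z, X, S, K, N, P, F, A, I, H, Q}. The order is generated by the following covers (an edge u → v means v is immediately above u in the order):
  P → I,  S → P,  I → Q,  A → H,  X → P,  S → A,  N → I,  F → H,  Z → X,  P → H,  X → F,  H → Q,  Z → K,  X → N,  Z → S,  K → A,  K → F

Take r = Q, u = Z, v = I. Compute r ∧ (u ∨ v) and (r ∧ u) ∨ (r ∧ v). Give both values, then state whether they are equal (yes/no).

I; I; yes

u ∨ v = I, so r ∧ (u ∨ v) = Q ∧ I = I.
r ∧ u = Z and r ∧ v = I, so (r ∧ u) ∨ (r ∧ v) = Z ∨ I = I.
Equal: yes.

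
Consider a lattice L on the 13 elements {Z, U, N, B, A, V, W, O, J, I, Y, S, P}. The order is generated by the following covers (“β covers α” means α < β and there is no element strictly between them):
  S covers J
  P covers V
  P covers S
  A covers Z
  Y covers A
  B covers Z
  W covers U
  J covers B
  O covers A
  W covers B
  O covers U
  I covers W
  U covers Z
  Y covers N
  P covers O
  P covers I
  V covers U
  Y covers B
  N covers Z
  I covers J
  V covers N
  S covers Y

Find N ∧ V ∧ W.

Common lower bounds of {N, V, W}: Z.
The greatest among these is Z.

Z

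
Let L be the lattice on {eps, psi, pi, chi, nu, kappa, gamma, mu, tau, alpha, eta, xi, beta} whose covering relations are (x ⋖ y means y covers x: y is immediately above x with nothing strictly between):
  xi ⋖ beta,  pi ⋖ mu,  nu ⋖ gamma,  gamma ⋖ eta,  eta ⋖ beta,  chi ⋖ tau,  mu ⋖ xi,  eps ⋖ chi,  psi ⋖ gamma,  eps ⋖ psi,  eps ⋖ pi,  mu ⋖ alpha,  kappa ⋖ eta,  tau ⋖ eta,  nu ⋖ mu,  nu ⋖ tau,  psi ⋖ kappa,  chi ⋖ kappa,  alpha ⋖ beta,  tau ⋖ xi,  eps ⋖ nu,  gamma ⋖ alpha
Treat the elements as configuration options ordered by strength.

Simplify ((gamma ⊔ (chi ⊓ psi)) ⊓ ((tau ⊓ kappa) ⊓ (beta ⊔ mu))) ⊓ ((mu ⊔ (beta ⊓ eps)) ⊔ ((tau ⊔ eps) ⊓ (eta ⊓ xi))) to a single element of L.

chi ∧ psi = eps
gamma ∨ eps = gamma
tau ∧ kappa = chi
beta ∨ mu = beta
chi ∧ beta = chi
gamma ∧ chi = eps
beta ∧ eps = eps
mu ∨ eps = mu
tau ∨ eps = tau
eta ∧ xi = tau
tau ∧ tau = tau
mu ∨ tau = xi
eps ∧ xi = eps

eps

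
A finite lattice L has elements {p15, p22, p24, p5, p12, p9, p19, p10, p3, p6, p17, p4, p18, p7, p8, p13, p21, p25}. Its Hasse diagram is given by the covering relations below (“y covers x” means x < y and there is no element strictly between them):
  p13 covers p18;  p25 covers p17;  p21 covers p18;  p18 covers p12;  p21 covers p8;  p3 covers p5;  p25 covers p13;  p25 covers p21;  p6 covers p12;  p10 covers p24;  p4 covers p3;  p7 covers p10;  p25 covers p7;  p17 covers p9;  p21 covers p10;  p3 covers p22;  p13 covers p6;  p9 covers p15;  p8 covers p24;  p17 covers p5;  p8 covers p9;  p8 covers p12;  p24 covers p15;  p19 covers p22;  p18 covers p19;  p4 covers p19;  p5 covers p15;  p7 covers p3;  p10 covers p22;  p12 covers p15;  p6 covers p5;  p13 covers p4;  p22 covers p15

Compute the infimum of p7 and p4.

p3

Common lower bounds of {p7, p4}: p15, p22, p3, p5.
The greatest among these is p3.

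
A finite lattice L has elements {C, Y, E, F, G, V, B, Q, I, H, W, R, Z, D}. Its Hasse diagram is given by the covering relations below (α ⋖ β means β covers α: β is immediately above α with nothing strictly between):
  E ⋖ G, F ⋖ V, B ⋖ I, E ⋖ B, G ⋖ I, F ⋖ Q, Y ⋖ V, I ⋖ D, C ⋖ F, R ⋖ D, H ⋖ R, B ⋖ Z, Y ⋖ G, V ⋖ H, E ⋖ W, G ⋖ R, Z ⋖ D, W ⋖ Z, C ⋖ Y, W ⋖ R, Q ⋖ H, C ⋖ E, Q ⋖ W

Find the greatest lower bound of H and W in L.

Common lower bounds of {H, W}: C, F, Q.
The greatest among these is Q.

Q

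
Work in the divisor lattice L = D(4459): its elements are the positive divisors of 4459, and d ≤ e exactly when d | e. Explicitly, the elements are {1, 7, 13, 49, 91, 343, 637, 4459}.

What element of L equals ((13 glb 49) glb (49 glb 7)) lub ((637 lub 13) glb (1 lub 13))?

13

13 ∧ 49 = 1
49 ∧ 7 = 7
1 ∧ 7 = 1
637 ∨ 13 = 637
1 ∨ 13 = 13
637 ∧ 13 = 13
1 ∨ 13 = 13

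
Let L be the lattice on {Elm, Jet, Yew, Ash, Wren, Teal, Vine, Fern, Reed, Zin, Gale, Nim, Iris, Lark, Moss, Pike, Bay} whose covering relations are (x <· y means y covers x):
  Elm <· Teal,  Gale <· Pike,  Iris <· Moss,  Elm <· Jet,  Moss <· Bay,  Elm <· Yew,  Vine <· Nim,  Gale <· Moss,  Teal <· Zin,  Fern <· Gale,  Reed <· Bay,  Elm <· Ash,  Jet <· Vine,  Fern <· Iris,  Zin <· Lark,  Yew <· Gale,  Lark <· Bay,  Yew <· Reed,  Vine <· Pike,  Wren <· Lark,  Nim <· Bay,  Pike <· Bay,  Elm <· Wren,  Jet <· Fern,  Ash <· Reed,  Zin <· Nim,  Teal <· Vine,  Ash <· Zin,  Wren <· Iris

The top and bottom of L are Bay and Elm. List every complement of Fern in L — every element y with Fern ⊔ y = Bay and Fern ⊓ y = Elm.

Need y with Fern ∨ y = Bay and Fern ∧ y = Elm.
Checking each element gives: Ash, Lark, Reed, Zin.

Ash, Lark, Reed, Zin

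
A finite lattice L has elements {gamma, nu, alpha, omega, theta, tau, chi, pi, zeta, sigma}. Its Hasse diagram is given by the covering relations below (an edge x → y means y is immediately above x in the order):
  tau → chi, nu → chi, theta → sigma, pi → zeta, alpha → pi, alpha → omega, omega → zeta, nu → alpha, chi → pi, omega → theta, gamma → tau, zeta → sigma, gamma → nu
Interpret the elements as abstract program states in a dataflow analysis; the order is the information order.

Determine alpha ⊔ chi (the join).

Common upper bounds of {alpha, chi}: pi, sigma, zeta.
The least among these is pi.

pi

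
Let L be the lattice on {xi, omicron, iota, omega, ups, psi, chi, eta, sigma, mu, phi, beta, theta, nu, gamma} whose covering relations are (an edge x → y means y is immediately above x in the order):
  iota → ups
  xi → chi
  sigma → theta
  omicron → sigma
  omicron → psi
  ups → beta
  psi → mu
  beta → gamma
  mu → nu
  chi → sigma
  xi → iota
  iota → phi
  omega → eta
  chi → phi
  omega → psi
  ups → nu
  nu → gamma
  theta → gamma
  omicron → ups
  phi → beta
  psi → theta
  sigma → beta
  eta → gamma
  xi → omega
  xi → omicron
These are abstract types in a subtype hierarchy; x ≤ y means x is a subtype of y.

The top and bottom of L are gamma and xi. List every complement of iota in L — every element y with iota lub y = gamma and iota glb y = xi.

Need y with iota ∨ y = gamma and iota ∧ y = xi.
Checking each element gives: eta, theta.

eta, theta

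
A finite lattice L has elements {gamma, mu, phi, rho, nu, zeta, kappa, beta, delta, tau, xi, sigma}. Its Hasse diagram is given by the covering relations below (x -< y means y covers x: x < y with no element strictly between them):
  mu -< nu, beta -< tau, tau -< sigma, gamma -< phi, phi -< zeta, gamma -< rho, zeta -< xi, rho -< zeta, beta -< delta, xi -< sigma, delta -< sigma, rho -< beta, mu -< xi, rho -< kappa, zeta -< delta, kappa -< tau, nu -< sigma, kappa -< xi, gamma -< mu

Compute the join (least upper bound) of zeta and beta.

delta

Common upper bounds of {zeta, beta}: delta, sigma.
The least among these is delta.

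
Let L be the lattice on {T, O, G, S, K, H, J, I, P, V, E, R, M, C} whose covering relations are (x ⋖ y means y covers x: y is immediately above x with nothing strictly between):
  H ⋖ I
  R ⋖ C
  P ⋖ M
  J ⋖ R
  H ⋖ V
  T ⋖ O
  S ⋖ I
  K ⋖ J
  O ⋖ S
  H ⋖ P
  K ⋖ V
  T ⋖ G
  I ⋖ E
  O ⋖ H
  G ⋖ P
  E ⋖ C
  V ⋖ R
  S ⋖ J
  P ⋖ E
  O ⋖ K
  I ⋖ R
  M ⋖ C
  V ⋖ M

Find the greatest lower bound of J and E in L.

Common lower bounds of {J, E}: O, S, T.
The greatest among these is S.

S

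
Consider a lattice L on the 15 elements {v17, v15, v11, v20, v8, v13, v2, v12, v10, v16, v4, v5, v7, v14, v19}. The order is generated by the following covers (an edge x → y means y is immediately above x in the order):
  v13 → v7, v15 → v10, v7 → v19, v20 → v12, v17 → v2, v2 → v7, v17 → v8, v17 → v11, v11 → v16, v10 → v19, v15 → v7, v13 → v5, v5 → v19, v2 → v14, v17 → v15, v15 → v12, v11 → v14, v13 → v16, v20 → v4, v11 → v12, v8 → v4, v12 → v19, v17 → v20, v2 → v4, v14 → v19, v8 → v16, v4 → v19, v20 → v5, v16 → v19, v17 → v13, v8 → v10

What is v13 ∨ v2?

v7

Common upper bounds of {v13, v2}: v19, v7.
The least among these is v7.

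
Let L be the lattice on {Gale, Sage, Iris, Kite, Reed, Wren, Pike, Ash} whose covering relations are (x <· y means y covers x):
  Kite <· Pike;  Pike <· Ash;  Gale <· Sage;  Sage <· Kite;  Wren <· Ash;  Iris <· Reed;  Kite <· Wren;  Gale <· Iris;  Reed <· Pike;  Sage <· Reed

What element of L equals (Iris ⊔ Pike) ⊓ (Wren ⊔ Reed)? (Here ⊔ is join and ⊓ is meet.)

Iris ∨ Pike = Pike
Wren ∨ Reed = Ash
Pike ∧ Ash = Pike

Pike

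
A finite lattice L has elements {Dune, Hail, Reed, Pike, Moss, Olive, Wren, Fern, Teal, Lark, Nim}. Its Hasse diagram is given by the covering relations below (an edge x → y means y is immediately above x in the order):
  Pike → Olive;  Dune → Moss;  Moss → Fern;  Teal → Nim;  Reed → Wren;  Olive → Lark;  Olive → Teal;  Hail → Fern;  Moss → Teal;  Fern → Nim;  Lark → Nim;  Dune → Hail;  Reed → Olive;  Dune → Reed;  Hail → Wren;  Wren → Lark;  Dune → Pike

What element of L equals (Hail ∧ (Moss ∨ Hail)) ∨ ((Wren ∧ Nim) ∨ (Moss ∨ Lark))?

Nim

Moss ∨ Hail = Fern
Hail ∧ Fern = Hail
Wren ∧ Nim = Wren
Moss ∨ Lark = Nim
Wren ∨ Nim = Nim
Hail ∨ Nim = Nim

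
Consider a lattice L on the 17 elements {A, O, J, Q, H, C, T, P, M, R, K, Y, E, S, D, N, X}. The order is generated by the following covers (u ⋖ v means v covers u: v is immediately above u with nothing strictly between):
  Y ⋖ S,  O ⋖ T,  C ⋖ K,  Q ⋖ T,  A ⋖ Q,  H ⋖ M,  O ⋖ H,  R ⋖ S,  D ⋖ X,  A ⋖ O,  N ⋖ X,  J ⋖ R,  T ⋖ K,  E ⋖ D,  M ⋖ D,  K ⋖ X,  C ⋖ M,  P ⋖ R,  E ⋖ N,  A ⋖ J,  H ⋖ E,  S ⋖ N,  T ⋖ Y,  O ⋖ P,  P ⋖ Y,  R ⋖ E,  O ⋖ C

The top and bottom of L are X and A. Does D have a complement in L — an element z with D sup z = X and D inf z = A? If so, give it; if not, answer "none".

Need z with D ∨ z = X and D ∧ z = A.
Checking each element gives: Q.

Q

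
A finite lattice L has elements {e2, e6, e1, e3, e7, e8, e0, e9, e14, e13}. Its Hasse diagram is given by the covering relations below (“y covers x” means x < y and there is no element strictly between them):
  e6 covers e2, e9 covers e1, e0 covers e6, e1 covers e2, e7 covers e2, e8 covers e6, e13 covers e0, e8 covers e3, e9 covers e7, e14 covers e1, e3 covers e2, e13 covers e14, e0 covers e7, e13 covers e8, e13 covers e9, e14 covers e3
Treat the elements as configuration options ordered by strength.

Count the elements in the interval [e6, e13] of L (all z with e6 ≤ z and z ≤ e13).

The interval [e6, e13] = {e0, e13, e6, e8}, which has 4 elements.

4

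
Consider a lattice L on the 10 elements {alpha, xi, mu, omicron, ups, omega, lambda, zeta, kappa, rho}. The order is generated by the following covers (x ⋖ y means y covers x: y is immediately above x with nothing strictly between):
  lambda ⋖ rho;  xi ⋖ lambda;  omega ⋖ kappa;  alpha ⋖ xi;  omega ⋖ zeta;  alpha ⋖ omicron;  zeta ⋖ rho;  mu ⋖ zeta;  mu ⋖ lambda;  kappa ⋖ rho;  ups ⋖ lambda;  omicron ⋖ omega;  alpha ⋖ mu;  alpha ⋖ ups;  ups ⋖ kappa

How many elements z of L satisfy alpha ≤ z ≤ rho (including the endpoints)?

The interval [alpha, rho] = {alpha, kappa, lambda, mu, omega, omicron, rho, ups, xi, zeta}, which has 10 elements.

10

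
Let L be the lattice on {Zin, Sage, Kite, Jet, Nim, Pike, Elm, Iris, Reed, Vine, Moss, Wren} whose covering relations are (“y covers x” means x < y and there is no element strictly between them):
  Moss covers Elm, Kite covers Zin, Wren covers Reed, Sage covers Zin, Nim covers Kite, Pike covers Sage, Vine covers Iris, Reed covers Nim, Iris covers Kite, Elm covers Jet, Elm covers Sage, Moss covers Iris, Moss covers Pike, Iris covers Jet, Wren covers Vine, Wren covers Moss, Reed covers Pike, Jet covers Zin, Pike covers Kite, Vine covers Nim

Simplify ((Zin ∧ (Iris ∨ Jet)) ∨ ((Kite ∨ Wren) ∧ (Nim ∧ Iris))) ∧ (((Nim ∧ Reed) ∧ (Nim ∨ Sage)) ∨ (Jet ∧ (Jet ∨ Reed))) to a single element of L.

Iris ∨ Jet = Iris
Zin ∧ Iris = Zin
Kite ∨ Wren = Wren
Nim ∧ Iris = Kite
Wren ∧ Kite = Kite
Zin ∨ Kite = Kite
Nim ∧ Reed = Nim
Nim ∨ Sage = Reed
Nim ∧ Reed = Nim
Jet ∨ Reed = Wren
Jet ∧ Wren = Jet
Nim ∨ Jet = Vine
Kite ∧ Vine = Kite

Kite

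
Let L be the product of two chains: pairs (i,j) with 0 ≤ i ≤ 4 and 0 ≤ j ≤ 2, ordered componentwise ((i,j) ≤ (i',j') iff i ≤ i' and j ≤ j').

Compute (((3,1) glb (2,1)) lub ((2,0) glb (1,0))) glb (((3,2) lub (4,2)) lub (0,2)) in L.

(2,1)

(3,1) ∧ (2,1) = (2,1)
(2,0) ∧ (1,0) = (1,0)
(2,1) ∨ (1,0) = (2,1)
(3,2) ∨ (4,2) = (4,2)
(4,2) ∨ (0,2) = (4,2)
(2,1) ∧ (4,2) = (2,1)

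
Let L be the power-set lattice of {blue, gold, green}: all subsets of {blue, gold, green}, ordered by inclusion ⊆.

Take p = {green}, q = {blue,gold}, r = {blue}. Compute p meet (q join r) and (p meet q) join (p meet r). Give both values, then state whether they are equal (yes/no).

∅; ∅; yes

q join r = {blue,gold}, so p meet (q join r) = {green} meet {blue,gold} = ∅.
p meet q = ∅ and p meet r = ∅, so (p meet q) join (p meet r) = ∅ join ∅ = ∅.
Equal: yes.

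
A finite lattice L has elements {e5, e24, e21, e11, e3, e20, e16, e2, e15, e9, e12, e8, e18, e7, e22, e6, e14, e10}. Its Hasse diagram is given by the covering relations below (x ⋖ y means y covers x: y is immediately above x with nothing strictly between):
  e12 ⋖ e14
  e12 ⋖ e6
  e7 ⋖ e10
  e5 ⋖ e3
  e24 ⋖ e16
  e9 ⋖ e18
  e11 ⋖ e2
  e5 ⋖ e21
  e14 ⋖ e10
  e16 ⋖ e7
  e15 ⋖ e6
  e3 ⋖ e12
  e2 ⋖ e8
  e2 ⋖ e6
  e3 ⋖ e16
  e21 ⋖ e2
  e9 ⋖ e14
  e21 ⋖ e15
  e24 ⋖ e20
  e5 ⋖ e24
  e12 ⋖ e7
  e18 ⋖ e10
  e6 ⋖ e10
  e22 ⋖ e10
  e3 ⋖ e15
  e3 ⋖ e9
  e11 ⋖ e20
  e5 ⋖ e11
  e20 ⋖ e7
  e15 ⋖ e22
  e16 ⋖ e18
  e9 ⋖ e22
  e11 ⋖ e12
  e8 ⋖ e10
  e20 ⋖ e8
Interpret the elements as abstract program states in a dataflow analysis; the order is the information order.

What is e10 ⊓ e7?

Common lower bounds of {e10, e7}: e11, e12, e16, e20, e24, e3, e5, e7.
The greatest among these is e7.

e7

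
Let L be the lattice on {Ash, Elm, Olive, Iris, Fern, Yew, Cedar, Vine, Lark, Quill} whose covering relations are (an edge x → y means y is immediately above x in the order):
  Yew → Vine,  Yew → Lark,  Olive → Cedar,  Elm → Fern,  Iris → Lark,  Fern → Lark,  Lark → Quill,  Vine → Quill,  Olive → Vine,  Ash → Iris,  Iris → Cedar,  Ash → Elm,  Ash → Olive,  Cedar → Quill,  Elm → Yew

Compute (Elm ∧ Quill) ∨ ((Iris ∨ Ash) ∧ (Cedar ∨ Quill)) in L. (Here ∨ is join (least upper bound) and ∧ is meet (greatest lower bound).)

Lark

Elm ∧ Quill = Elm
Iris ∨ Ash = Iris
Cedar ∨ Quill = Quill
Iris ∧ Quill = Iris
Elm ∨ Iris = Lark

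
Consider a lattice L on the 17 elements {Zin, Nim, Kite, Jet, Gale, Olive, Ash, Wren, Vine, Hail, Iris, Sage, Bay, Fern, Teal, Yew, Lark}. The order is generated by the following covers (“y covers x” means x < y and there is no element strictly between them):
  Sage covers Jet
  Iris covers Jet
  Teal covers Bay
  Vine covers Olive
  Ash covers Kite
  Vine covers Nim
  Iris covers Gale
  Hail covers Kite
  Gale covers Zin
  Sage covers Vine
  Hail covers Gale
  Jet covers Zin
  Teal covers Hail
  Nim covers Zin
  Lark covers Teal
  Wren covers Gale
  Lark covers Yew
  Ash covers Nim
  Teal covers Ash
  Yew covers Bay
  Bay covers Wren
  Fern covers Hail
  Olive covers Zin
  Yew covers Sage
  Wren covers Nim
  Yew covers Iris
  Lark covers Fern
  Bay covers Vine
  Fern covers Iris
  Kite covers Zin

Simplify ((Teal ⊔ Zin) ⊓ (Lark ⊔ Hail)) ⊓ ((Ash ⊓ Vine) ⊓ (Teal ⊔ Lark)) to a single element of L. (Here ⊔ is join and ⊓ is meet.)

Nim

Teal ∨ Zin = Teal
Lark ∨ Hail = Lark
Teal ∧ Lark = Teal
Ash ∧ Vine = Nim
Teal ∨ Lark = Lark
Nim ∧ Lark = Nim
Teal ∧ Nim = Nim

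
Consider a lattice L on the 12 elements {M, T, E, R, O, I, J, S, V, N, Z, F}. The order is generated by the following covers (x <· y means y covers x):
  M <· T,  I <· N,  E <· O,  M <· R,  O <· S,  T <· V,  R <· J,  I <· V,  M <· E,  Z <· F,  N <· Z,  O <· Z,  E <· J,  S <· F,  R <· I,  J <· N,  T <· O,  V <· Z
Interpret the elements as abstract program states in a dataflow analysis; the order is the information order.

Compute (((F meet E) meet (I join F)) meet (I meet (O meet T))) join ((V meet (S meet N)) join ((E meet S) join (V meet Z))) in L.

Z

F ∧ E = E
I ∨ F = F
E ∧ F = E
O ∧ T = T
I ∧ T = M
E ∧ M = M
S ∧ N = E
V ∧ E = M
E ∧ S = E
V ∧ Z = V
E ∨ V = Z
M ∨ Z = Z
M ∨ Z = Z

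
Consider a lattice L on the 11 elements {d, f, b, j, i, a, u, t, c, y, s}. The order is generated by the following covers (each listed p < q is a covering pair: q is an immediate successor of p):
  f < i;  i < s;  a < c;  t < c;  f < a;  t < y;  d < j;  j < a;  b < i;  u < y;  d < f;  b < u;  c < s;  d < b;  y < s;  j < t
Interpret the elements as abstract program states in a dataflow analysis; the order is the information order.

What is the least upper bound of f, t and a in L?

c

Common upper bounds of {f, t, a}: c, s.
The least among these is c.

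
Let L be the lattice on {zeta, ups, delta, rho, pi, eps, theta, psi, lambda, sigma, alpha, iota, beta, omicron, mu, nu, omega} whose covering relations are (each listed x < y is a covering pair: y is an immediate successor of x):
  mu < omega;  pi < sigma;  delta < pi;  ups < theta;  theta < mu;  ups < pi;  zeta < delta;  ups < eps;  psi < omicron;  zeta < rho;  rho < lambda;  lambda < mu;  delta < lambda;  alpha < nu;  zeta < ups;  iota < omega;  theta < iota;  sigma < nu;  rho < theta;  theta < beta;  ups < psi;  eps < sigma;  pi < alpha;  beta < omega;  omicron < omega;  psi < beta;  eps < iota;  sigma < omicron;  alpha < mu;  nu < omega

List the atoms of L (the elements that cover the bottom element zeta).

delta, rho, ups

The atoms are exactly the elements that cover zeta: delta, rho, ups.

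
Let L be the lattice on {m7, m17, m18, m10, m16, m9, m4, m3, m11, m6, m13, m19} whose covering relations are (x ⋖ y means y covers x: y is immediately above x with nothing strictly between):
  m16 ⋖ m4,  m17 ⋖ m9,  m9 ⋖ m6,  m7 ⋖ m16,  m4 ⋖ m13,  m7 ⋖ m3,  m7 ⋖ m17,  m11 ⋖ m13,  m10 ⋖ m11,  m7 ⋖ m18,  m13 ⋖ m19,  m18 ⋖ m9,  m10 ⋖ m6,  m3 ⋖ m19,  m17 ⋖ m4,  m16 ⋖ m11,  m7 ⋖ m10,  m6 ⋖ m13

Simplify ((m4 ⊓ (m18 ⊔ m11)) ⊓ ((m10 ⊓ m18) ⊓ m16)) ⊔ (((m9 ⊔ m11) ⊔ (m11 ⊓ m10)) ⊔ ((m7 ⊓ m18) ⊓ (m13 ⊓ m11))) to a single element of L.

m13

m18 ∨ m11 = m13
m4 ∧ m13 = m4
m10 ∧ m18 = m7
m7 ∧ m16 = m7
m4 ∧ m7 = m7
m9 ∨ m11 = m13
m11 ∧ m10 = m10
m13 ∨ m10 = m13
m7 ∧ m18 = m7
m13 ∧ m11 = m11
m7 ∧ m11 = m7
m13 ∨ m7 = m13
m7 ∨ m13 = m13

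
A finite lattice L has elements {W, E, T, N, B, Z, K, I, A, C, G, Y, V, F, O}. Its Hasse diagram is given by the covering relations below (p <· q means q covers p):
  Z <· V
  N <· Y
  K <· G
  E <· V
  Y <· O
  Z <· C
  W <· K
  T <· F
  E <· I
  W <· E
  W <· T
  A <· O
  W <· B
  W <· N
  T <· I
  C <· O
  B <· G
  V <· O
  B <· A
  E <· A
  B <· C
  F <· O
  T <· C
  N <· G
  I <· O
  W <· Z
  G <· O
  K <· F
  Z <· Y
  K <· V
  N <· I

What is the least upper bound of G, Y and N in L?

Common upper bounds of {G, Y, N}: O.
The least among these is O.

O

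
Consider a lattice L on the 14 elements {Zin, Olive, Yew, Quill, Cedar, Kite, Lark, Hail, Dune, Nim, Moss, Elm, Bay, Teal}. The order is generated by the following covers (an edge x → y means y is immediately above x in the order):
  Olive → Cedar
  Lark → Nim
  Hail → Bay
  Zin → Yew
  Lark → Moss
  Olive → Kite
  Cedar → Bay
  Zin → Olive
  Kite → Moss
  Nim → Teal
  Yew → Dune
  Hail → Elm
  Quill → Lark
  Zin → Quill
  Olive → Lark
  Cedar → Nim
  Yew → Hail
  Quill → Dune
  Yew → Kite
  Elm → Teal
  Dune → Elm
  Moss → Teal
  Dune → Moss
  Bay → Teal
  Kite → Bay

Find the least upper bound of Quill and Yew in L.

Dune

Common upper bounds of {Quill, Yew}: Dune, Elm, Moss, Teal.
The least among these is Dune.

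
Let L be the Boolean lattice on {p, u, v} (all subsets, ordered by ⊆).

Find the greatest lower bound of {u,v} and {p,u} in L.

{u}

Common lower bounds of {{u,v}, {p,u}}: {u}, ∅.
The greatest among these is {u}.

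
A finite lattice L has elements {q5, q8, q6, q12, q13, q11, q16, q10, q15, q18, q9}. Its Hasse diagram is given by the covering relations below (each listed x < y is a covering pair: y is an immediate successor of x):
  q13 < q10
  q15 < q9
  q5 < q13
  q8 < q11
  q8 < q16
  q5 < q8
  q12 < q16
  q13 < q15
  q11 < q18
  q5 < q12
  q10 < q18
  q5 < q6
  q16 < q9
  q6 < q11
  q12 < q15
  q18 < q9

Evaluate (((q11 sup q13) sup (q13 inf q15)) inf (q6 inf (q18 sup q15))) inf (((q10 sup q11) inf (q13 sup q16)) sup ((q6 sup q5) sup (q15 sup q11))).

q6

q11 ∨ q13 = q18
q13 ∧ q15 = q13
q18 ∨ q13 = q18
q18 ∨ q15 = q9
q6 ∧ q9 = q6
q18 ∧ q6 = q6
q10 ∨ q11 = q18
q13 ∨ q16 = q9
q18 ∧ q9 = q18
q6 ∨ q5 = q6
q15 ∨ q11 = q9
q6 ∨ q9 = q9
q18 ∨ q9 = q9
q6 ∧ q9 = q6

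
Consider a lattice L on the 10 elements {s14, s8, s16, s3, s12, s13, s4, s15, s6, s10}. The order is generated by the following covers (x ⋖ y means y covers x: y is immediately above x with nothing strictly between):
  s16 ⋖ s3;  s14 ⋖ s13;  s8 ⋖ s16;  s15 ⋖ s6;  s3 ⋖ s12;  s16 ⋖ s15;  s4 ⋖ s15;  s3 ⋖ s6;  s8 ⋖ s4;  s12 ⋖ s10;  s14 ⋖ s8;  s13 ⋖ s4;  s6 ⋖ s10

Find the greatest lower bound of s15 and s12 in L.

Common lower bounds of {s15, s12}: s14, s16, s8.
The greatest among these is s16.

s16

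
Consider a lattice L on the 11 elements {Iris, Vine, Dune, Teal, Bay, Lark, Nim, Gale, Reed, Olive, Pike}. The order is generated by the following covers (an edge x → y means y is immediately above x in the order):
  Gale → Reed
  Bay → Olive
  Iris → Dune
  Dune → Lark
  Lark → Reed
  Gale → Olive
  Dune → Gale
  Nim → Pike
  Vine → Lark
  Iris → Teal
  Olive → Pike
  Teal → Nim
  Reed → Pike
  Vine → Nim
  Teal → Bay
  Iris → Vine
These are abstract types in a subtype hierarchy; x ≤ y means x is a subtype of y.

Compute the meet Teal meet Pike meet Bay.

Teal

Common lower bounds of {Teal, Pike, Bay}: Iris, Teal.
The greatest among these is Teal.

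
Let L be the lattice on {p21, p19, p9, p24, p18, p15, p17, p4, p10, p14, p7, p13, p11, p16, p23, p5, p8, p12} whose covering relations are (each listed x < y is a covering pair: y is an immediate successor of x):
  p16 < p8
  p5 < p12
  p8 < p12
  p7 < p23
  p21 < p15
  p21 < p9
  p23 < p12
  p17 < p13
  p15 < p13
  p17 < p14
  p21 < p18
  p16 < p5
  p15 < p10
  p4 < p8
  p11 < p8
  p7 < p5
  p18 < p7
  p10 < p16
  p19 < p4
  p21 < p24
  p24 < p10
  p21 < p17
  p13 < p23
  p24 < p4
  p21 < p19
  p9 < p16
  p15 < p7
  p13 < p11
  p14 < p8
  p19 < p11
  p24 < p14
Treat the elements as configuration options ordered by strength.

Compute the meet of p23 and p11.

Common lower bounds of {p23, p11}: p13, p15, p17, p21.
The greatest among these is p13.

p13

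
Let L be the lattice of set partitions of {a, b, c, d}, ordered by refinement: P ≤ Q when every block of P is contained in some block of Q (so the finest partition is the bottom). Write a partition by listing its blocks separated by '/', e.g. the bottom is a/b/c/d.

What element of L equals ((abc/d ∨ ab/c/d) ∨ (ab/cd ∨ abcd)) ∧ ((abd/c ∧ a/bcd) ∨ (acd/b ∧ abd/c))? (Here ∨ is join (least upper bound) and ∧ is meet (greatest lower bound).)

abc/d ∨ ab/c/d = abc/d
ab/cd ∨ abcd = abcd
abc/d ∨ abcd = abcd
abd/c ∧ a/bcd = a/bd/c
acd/b ∧ abd/c = ad/b/c
a/bd/c ∨ ad/b/c = abd/c
abcd ∧ abd/c = abd/c

abd/c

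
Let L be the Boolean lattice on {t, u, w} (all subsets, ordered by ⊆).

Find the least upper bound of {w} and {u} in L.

{u,w}

Under ⊆, join is union: {w} ∪ {u} = {u,w}.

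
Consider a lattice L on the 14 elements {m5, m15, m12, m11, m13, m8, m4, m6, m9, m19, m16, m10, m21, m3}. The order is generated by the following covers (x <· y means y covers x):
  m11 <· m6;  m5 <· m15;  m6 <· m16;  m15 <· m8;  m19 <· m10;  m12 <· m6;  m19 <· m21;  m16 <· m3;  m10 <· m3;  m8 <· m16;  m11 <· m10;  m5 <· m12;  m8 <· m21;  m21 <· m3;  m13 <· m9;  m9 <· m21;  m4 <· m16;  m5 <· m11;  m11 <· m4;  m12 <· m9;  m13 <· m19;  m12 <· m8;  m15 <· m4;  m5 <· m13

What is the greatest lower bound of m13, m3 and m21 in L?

Common lower bounds of {m13, m3, m21}: m13, m5.
The greatest among these is m13.

m13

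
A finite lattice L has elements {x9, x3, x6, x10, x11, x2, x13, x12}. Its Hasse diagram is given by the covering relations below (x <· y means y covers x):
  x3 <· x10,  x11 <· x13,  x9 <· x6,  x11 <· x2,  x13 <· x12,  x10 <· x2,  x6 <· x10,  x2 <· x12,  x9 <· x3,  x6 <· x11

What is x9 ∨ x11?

x11

Common upper bounds of {x9, x11}: x11, x12, x13, x2.
The least among these is x11.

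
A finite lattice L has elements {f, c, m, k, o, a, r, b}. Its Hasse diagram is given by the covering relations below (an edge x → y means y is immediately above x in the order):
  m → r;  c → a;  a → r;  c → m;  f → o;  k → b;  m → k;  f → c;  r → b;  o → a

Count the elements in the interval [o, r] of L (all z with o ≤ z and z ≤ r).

The interval [o, r] = {a, o, r}, which has 3 elements.

3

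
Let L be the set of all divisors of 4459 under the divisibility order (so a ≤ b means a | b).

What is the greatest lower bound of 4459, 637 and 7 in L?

In the divisibility order, the meet is the greatest common divisor: gcd(4459, 637, 7) = 7.

7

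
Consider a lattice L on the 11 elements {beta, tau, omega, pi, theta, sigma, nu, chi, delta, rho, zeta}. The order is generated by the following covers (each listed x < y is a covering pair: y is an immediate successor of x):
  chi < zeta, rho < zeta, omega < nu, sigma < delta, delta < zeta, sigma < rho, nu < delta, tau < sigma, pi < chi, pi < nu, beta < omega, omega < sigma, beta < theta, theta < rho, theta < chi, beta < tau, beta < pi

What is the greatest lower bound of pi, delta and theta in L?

Common lower bounds of {pi, delta, theta}: beta.
The greatest among these is beta.

beta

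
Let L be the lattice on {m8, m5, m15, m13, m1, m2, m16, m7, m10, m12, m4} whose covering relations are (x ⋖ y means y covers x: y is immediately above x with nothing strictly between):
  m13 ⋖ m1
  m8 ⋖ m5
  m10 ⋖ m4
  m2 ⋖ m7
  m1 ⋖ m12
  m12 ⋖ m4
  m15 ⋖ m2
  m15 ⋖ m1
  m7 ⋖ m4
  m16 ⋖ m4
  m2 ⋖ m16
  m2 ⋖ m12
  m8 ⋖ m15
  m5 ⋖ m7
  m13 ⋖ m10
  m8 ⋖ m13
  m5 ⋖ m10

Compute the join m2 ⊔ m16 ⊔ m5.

Common upper bounds of {m2, m16, m5}: m4.
The least among these is m4.

m4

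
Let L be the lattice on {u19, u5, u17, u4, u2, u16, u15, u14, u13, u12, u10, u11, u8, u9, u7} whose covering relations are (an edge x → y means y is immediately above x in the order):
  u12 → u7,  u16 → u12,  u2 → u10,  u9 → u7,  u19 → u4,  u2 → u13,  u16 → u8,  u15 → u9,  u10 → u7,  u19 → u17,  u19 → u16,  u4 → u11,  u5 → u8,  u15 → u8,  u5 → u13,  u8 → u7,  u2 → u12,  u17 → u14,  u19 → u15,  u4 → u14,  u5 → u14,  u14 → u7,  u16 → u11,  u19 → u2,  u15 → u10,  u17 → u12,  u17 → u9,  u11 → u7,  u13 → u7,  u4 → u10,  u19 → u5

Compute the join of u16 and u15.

u8

Common upper bounds of {u16, u15}: u7, u8.
The least among these is u8.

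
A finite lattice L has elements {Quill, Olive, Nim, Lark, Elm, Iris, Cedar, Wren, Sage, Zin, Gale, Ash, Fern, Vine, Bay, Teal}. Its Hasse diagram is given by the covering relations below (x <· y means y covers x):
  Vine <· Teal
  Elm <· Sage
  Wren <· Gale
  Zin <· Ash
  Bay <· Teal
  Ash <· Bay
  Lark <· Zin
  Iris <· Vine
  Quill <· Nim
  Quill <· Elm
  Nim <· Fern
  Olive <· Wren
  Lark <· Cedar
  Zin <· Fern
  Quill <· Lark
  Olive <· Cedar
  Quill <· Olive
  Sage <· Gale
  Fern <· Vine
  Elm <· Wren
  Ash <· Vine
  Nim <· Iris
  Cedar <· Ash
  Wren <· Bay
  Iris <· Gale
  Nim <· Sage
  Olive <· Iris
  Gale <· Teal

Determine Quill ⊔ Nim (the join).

Common upper bounds of {Quill, Nim}: Fern, Gale, Iris, Nim, Sage, Teal, Vine.
The least among these is Nim.

Nim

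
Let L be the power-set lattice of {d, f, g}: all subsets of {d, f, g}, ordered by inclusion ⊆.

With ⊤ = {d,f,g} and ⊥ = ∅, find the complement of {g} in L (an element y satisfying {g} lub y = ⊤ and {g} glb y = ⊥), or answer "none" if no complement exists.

Need y with {g} ∨ y = {d,f,g} and {g} ∧ y = ∅.
Checking each element gives: {d,f}.

{d,f}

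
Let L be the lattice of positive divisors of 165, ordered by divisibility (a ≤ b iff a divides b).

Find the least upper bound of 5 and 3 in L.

In the divisibility order, the join is the least common multiple: lcm(5, 3) = 15.

15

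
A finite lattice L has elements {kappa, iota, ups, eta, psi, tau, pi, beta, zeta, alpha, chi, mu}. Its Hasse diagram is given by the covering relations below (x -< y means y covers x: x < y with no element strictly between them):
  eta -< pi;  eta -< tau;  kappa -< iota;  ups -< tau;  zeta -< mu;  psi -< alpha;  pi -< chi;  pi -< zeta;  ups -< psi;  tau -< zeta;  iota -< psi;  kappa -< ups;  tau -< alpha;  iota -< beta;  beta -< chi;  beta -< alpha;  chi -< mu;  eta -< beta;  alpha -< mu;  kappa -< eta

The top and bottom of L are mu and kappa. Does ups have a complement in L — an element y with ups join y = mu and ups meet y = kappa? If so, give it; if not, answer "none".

chi

Need y with ups ∨ y = mu and ups ∧ y = kappa.
Checking each element gives: chi.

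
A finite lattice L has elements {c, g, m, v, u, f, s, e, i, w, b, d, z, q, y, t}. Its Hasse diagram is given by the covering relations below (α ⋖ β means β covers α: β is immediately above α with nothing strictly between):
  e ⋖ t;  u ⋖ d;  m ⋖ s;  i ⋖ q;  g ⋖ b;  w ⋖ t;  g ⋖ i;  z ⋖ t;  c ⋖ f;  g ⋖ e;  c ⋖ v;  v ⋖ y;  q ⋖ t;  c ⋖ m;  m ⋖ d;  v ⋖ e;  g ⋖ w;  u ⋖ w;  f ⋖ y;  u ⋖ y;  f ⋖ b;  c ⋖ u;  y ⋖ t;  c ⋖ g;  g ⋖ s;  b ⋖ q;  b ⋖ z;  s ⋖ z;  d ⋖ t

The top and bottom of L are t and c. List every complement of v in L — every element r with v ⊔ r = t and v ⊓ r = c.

Need r with v ∨ r = t and v ∧ r = c.
Checking each element gives: b, d, i, m, q, s, w, z.

b, d, i, m, q, s, w, z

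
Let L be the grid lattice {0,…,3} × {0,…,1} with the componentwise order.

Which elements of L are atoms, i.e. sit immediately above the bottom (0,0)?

(0,1), (1,0)

The atoms are exactly the elements that cover (0,0): (0,1), (1,0).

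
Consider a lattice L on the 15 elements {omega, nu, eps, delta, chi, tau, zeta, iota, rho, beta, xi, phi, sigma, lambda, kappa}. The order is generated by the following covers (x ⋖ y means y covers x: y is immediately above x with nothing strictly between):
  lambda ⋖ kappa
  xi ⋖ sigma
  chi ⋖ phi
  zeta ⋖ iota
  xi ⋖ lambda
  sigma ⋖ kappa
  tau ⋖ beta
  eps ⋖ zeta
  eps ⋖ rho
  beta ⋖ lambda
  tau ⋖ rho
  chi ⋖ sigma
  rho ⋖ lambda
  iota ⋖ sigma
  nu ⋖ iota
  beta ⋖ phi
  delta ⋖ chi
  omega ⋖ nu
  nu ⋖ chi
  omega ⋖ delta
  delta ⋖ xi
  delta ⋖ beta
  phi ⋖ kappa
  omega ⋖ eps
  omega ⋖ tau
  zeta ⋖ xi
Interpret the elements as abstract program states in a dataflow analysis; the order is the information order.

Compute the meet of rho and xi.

Common lower bounds of {rho, xi}: eps, omega.
The greatest among these is eps.

eps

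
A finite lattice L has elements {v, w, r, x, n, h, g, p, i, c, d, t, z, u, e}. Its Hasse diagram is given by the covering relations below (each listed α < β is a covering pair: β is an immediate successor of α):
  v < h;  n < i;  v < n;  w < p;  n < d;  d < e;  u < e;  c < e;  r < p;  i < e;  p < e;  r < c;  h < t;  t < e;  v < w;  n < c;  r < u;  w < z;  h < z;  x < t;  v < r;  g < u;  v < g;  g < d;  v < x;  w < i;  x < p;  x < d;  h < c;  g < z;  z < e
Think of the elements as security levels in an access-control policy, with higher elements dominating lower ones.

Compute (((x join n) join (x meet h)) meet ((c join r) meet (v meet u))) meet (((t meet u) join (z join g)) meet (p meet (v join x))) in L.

v

x ∨ n = d
x ∧ h = v
d ∨ v = d
c ∨ r = c
v ∧ u = v
c ∧ v = v
d ∧ v = v
t ∧ u = v
z ∨ g = z
v ∨ z = z
v ∨ x = x
p ∧ x = x
z ∧ x = v
v ∧ v = v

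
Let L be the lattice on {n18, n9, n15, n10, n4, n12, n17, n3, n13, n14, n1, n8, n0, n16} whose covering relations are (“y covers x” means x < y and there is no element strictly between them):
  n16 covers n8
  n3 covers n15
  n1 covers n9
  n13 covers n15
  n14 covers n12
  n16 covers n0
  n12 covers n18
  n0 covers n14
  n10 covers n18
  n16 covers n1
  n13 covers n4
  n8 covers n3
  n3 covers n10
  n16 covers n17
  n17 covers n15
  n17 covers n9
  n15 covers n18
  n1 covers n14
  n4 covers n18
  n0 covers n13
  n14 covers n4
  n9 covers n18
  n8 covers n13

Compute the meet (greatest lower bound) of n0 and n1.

Common lower bounds of {n0, n1}: n12, n14, n18, n4.
The greatest among these is n14.

n14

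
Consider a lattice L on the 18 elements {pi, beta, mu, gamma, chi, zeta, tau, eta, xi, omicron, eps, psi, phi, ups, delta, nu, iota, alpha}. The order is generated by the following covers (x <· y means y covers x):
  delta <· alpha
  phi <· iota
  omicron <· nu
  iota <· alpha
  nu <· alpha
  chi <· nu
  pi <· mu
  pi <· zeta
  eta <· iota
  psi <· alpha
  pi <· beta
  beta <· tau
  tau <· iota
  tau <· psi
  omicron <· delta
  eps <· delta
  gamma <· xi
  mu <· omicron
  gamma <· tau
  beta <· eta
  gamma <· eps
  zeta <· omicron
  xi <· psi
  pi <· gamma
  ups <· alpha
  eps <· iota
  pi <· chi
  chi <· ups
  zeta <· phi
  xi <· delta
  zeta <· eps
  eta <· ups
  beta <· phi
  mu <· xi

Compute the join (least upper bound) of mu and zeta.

Common upper bounds of {mu, zeta}: alpha, delta, nu, omicron.
The least among these is omicron.

omicron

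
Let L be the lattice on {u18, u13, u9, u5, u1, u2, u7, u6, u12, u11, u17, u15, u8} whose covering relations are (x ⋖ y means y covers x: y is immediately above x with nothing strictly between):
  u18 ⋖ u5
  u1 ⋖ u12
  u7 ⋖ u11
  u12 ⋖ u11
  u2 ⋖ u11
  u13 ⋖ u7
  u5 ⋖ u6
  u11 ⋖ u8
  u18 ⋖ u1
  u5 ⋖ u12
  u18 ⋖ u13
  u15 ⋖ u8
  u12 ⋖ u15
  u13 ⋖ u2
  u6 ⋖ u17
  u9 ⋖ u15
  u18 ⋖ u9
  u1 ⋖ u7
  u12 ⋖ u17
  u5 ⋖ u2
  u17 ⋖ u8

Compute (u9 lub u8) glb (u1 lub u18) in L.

u9 ∨ u8 = u8
u1 ∨ u18 = u1
u8 ∧ u1 = u1

u1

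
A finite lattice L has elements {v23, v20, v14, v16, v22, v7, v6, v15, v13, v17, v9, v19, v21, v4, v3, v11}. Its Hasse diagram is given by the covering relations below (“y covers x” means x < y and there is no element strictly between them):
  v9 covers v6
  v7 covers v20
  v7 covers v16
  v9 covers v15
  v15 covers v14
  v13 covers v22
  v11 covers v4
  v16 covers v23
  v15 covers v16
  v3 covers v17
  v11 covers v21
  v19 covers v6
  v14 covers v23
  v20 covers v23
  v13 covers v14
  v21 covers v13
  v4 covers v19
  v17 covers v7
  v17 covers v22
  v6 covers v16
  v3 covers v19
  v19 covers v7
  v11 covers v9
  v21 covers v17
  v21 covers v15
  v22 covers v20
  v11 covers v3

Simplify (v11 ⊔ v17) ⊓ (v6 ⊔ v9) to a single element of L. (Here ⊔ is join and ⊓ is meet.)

v11 ∨ v17 = v11
v6 ∨ v9 = v9
v11 ∧ v9 = v9

v9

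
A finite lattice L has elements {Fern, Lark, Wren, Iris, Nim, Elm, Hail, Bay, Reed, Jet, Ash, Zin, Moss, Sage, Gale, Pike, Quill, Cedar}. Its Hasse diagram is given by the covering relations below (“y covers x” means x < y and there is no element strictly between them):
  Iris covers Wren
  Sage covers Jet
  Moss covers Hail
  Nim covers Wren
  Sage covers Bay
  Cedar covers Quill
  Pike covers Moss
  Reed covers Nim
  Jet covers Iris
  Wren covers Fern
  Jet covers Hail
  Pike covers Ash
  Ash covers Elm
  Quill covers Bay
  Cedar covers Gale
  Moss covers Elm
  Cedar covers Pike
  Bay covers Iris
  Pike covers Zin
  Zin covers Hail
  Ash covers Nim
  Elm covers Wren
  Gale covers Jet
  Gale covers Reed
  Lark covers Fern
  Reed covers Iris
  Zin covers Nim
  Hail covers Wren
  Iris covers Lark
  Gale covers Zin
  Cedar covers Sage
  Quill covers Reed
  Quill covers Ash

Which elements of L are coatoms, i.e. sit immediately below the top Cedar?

The coatoms are exactly the elements covered by Cedar: Gale, Pike, Quill, Sage.

Gale, Pike, Quill, Sage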